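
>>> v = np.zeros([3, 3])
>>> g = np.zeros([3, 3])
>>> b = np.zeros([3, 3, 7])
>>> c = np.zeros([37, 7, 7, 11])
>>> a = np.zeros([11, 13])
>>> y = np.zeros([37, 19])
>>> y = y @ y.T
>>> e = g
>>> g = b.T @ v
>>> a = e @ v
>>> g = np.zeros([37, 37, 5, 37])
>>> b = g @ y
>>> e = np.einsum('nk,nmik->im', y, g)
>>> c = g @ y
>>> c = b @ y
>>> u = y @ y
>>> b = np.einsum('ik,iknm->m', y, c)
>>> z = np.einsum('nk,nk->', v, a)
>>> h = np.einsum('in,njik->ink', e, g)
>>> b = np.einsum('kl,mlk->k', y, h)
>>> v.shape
(3, 3)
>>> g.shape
(37, 37, 5, 37)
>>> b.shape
(37,)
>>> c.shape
(37, 37, 5, 37)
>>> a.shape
(3, 3)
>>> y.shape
(37, 37)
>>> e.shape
(5, 37)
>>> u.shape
(37, 37)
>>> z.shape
()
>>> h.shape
(5, 37, 37)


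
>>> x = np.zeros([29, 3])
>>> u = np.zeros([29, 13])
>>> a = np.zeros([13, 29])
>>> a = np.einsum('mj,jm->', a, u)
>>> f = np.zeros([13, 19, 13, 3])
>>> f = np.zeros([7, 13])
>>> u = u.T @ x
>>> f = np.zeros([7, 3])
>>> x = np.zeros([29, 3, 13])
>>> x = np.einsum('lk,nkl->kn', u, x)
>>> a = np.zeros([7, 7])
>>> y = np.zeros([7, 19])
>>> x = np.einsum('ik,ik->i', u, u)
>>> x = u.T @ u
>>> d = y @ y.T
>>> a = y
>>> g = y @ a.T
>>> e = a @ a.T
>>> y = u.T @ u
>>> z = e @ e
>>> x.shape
(3, 3)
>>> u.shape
(13, 3)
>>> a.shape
(7, 19)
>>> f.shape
(7, 3)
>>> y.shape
(3, 3)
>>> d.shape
(7, 7)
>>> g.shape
(7, 7)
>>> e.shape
(7, 7)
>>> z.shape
(7, 7)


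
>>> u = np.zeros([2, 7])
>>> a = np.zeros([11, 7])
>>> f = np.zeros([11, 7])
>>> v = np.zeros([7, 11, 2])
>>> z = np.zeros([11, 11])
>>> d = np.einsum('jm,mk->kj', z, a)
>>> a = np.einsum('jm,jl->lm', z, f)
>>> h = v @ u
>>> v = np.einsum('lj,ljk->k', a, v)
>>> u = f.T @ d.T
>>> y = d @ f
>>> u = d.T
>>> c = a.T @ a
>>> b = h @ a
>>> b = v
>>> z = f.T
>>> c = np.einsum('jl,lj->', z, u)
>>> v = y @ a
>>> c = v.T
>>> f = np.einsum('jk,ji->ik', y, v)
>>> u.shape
(11, 7)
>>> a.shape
(7, 11)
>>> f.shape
(11, 7)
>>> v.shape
(7, 11)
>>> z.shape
(7, 11)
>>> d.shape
(7, 11)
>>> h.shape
(7, 11, 7)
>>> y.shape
(7, 7)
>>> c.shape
(11, 7)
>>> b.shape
(2,)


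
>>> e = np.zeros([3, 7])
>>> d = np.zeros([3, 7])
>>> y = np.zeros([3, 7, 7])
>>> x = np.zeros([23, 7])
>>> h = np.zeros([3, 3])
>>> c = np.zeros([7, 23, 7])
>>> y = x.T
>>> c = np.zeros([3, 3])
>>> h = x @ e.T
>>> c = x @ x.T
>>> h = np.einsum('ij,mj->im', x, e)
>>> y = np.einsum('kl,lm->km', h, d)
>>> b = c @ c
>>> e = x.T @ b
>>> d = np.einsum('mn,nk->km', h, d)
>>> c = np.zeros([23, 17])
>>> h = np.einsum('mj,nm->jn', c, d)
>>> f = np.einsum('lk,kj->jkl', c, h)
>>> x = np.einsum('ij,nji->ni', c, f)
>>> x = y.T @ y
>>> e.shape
(7, 23)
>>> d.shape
(7, 23)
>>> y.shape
(23, 7)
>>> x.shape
(7, 7)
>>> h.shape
(17, 7)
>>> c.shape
(23, 17)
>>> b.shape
(23, 23)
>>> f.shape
(7, 17, 23)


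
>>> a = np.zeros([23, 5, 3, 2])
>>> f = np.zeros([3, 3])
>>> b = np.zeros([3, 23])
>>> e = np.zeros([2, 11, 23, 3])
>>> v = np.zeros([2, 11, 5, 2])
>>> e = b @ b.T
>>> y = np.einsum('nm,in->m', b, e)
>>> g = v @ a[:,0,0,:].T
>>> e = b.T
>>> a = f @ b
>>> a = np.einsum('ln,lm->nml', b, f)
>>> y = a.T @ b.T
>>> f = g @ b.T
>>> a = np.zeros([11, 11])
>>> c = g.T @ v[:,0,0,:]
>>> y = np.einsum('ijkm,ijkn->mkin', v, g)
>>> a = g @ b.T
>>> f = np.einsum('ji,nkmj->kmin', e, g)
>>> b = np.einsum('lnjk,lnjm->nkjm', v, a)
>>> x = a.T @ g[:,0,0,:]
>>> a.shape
(2, 11, 5, 3)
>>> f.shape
(11, 5, 3, 2)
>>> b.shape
(11, 2, 5, 3)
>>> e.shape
(23, 3)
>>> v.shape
(2, 11, 5, 2)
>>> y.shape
(2, 5, 2, 23)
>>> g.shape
(2, 11, 5, 23)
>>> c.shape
(23, 5, 11, 2)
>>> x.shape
(3, 5, 11, 23)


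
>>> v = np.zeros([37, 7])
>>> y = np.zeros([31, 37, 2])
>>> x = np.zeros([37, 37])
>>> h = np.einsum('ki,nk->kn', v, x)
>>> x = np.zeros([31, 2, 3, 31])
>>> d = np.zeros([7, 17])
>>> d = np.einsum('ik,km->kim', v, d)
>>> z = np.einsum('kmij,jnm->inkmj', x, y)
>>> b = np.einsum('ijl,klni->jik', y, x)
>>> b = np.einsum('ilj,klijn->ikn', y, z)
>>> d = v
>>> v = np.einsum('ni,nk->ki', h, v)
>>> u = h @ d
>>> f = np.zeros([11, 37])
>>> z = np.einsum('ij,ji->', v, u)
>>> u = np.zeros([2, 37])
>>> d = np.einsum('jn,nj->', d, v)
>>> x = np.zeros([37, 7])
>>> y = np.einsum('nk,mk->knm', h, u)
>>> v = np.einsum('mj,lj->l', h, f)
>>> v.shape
(11,)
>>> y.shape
(37, 37, 2)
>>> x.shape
(37, 7)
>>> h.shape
(37, 37)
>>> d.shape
()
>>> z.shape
()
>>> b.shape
(31, 3, 31)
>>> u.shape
(2, 37)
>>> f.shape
(11, 37)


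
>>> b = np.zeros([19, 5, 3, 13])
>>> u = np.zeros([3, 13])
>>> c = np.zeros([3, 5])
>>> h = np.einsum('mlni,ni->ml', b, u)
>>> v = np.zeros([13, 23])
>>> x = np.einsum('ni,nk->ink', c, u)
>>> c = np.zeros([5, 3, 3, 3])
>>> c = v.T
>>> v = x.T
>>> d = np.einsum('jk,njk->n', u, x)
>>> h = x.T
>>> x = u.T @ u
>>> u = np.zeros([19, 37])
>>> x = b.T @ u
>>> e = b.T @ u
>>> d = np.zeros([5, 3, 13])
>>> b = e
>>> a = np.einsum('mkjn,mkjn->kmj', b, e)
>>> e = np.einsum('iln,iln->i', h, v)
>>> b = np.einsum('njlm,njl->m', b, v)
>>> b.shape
(37,)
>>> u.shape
(19, 37)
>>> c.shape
(23, 13)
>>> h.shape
(13, 3, 5)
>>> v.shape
(13, 3, 5)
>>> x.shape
(13, 3, 5, 37)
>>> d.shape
(5, 3, 13)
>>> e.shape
(13,)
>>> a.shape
(3, 13, 5)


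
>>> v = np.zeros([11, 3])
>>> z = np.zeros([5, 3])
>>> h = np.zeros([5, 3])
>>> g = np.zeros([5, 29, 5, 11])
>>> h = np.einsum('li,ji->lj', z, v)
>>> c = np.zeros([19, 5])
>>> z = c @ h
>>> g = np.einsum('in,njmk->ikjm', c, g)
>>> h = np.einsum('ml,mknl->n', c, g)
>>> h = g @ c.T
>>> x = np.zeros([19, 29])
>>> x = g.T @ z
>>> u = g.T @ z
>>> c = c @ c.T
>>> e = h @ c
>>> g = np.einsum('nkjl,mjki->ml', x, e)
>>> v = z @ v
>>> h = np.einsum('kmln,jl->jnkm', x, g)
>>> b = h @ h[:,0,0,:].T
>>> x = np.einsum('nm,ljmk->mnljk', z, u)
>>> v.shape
(19, 3)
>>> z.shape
(19, 11)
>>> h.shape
(19, 11, 5, 29)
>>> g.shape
(19, 11)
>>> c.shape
(19, 19)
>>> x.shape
(11, 19, 5, 29, 11)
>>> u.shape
(5, 29, 11, 11)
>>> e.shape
(19, 11, 29, 19)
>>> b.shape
(19, 11, 5, 19)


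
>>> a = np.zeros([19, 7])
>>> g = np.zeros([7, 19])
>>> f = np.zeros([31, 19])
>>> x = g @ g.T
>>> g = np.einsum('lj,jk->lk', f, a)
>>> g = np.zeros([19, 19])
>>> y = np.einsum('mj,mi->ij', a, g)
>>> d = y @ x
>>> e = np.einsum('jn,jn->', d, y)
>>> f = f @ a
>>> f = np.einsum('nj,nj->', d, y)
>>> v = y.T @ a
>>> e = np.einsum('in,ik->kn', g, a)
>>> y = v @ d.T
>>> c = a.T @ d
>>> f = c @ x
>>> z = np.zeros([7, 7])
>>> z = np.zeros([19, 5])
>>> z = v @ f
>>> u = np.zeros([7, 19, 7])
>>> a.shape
(19, 7)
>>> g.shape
(19, 19)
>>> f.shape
(7, 7)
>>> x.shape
(7, 7)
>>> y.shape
(7, 19)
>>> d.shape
(19, 7)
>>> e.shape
(7, 19)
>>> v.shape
(7, 7)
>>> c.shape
(7, 7)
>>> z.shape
(7, 7)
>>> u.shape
(7, 19, 7)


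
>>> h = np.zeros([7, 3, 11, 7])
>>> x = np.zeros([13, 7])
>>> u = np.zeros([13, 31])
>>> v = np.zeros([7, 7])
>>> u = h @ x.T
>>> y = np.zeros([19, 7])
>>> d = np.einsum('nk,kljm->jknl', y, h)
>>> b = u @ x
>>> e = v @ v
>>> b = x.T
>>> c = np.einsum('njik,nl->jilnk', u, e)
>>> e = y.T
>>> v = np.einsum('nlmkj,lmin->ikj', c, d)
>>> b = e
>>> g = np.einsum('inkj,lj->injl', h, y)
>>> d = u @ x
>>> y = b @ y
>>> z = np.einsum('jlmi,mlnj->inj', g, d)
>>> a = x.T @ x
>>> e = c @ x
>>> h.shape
(7, 3, 11, 7)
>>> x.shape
(13, 7)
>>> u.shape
(7, 3, 11, 13)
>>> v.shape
(19, 7, 13)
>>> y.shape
(7, 7)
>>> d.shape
(7, 3, 11, 7)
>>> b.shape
(7, 19)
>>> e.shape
(3, 11, 7, 7, 7)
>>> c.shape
(3, 11, 7, 7, 13)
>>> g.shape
(7, 3, 7, 19)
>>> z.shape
(19, 11, 7)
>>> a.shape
(7, 7)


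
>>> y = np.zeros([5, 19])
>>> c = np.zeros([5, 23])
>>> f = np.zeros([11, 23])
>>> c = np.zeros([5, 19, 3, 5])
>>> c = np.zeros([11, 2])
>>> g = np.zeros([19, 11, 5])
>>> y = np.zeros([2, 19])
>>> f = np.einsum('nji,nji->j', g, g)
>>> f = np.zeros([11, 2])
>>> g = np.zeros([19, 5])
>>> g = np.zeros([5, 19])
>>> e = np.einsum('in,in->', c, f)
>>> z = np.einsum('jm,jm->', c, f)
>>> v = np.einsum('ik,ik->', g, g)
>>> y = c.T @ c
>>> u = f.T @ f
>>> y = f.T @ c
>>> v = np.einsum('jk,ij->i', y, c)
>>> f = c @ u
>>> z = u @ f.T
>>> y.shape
(2, 2)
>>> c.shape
(11, 2)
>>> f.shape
(11, 2)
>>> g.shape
(5, 19)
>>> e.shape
()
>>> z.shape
(2, 11)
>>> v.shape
(11,)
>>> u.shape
(2, 2)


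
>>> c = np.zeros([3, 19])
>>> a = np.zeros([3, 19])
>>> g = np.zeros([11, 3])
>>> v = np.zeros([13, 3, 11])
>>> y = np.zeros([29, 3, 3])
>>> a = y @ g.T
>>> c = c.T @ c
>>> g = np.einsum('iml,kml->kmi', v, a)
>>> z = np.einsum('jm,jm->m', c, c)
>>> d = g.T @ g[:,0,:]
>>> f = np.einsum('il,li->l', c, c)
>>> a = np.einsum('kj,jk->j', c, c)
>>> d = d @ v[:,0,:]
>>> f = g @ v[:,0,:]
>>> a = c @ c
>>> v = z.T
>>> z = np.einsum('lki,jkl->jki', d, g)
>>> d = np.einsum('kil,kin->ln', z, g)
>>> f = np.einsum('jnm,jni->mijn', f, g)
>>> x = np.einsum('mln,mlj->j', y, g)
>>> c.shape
(19, 19)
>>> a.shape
(19, 19)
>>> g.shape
(29, 3, 13)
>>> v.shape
(19,)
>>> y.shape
(29, 3, 3)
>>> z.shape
(29, 3, 11)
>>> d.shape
(11, 13)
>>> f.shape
(11, 13, 29, 3)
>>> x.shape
(13,)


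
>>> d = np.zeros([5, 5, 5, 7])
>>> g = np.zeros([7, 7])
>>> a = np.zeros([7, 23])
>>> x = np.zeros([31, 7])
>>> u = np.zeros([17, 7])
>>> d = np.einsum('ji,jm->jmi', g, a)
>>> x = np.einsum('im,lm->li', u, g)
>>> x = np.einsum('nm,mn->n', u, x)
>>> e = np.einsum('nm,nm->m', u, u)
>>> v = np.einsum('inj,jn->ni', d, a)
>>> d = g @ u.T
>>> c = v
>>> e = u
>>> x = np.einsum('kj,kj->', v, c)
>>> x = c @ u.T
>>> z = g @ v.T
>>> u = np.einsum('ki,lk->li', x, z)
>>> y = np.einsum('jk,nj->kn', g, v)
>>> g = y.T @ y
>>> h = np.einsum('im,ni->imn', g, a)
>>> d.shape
(7, 17)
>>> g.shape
(23, 23)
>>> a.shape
(7, 23)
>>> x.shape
(23, 17)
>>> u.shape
(7, 17)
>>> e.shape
(17, 7)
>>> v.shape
(23, 7)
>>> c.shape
(23, 7)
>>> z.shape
(7, 23)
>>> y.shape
(7, 23)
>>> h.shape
(23, 23, 7)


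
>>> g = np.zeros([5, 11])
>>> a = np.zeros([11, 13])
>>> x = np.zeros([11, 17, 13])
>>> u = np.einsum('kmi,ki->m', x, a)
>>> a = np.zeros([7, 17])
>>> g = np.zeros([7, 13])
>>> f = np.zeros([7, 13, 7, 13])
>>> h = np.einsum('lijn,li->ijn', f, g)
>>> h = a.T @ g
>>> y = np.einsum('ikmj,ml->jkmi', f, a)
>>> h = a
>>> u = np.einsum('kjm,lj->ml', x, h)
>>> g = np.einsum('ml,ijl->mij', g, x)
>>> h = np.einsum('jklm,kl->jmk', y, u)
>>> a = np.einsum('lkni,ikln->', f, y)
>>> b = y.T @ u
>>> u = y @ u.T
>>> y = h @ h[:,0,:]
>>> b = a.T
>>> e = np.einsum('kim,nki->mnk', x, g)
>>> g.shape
(7, 11, 17)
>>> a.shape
()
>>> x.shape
(11, 17, 13)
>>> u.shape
(13, 13, 7, 13)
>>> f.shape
(7, 13, 7, 13)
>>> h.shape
(13, 7, 13)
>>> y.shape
(13, 7, 13)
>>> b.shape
()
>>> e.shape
(13, 7, 11)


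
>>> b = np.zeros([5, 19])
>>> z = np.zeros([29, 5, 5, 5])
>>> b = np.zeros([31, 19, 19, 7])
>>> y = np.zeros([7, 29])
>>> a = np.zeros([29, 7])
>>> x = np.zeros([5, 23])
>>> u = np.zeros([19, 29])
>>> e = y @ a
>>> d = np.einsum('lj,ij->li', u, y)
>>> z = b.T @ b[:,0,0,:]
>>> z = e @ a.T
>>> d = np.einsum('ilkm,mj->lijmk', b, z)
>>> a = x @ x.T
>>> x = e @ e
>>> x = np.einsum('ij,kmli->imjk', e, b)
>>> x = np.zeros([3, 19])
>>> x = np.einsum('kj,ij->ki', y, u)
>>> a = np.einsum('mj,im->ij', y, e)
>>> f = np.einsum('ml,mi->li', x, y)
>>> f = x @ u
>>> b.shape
(31, 19, 19, 7)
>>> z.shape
(7, 29)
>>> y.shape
(7, 29)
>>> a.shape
(7, 29)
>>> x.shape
(7, 19)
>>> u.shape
(19, 29)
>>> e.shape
(7, 7)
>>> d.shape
(19, 31, 29, 7, 19)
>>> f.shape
(7, 29)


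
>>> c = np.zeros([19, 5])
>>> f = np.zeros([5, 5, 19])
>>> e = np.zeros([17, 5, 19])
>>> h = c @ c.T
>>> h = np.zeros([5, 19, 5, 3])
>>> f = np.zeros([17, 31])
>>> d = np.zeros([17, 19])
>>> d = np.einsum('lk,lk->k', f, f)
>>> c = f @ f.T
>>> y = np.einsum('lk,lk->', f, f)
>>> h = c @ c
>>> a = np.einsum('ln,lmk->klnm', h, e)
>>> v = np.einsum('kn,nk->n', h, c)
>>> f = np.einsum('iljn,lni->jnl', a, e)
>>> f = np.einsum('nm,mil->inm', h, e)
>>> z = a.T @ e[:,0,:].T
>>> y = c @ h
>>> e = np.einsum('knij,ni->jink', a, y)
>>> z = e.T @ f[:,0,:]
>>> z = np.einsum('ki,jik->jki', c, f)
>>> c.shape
(17, 17)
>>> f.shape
(5, 17, 17)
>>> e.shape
(5, 17, 17, 19)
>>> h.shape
(17, 17)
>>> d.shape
(31,)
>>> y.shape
(17, 17)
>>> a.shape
(19, 17, 17, 5)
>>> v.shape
(17,)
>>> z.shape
(5, 17, 17)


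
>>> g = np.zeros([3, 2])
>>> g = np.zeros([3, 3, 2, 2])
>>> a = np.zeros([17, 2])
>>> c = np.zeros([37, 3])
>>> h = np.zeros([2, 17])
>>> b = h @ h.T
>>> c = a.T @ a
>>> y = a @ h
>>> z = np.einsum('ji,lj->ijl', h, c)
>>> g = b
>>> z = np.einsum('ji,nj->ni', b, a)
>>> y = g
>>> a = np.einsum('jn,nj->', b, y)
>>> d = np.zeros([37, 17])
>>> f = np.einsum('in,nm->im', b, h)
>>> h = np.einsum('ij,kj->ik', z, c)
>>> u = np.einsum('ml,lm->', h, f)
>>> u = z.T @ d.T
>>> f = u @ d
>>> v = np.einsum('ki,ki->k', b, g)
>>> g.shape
(2, 2)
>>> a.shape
()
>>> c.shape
(2, 2)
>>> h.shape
(17, 2)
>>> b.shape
(2, 2)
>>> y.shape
(2, 2)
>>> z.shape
(17, 2)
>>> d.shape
(37, 17)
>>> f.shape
(2, 17)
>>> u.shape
(2, 37)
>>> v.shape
(2,)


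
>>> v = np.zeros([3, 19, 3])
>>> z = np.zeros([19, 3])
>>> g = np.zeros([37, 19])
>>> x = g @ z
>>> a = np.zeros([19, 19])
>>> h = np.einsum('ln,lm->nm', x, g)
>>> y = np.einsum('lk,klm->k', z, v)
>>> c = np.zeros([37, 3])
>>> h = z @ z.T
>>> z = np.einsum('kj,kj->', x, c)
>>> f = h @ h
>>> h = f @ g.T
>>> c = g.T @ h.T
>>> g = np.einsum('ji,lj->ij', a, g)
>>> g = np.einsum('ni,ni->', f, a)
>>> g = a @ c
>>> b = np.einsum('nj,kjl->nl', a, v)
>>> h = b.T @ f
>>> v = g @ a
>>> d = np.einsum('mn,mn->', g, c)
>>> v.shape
(19, 19)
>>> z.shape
()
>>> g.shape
(19, 19)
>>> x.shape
(37, 3)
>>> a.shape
(19, 19)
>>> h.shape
(3, 19)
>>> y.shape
(3,)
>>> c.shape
(19, 19)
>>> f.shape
(19, 19)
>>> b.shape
(19, 3)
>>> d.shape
()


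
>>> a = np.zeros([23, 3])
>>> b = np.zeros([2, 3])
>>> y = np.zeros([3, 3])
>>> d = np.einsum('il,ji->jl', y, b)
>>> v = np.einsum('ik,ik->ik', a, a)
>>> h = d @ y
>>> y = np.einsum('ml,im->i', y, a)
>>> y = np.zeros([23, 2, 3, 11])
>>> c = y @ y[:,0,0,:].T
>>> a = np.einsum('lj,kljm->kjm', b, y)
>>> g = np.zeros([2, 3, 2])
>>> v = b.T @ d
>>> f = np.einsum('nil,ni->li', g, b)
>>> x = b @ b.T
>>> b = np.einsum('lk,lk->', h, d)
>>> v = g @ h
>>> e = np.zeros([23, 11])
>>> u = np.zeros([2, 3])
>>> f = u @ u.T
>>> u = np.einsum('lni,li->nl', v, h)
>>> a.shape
(23, 3, 11)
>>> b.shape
()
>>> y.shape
(23, 2, 3, 11)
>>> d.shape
(2, 3)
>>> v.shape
(2, 3, 3)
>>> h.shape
(2, 3)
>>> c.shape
(23, 2, 3, 23)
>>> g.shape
(2, 3, 2)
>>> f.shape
(2, 2)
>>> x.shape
(2, 2)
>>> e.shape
(23, 11)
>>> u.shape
(3, 2)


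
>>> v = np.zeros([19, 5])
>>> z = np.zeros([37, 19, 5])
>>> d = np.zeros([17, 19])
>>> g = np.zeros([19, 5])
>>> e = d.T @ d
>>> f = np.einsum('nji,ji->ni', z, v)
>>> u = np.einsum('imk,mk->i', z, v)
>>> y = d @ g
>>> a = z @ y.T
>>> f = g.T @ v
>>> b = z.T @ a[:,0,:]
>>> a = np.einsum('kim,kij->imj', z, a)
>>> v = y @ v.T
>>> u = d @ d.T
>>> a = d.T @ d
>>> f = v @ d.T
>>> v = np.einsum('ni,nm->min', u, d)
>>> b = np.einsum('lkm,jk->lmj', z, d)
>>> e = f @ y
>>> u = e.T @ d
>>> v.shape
(19, 17, 17)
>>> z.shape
(37, 19, 5)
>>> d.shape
(17, 19)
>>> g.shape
(19, 5)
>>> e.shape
(17, 5)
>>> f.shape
(17, 17)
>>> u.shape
(5, 19)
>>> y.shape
(17, 5)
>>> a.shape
(19, 19)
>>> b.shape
(37, 5, 17)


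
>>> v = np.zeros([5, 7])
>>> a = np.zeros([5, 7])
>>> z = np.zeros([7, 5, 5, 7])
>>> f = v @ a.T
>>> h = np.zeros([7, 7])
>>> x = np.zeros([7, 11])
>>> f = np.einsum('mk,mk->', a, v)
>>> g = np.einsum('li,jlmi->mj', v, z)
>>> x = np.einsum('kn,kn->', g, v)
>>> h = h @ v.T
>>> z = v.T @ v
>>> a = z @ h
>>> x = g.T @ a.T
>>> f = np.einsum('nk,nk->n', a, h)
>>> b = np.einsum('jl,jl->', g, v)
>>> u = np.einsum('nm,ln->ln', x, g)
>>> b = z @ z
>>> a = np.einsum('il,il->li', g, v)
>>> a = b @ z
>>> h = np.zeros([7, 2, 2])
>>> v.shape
(5, 7)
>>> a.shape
(7, 7)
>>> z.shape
(7, 7)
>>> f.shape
(7,)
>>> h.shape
(7, 2, 2)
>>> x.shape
(7, 7)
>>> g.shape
(5, 7)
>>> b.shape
(7, 7)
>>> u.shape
(5, 7)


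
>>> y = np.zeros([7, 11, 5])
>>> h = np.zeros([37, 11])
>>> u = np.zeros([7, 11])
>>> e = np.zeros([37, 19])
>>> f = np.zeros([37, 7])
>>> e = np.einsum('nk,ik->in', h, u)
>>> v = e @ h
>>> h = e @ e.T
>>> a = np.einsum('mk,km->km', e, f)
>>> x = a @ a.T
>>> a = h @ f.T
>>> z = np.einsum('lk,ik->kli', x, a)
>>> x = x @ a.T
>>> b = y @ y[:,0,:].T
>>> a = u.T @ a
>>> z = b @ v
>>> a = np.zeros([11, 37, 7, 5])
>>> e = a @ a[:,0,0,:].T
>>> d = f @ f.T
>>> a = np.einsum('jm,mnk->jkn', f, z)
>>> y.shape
(7, 11, 5)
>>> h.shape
(7, 7)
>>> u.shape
(7, 11)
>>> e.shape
(11, 37, 7, 11)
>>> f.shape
(37, 7)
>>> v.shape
(7, 11)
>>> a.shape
(37, 11, 11)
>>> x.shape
(37, 7)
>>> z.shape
(7, 11, 11)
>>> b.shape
(7, 11, 7)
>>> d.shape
(37, 37)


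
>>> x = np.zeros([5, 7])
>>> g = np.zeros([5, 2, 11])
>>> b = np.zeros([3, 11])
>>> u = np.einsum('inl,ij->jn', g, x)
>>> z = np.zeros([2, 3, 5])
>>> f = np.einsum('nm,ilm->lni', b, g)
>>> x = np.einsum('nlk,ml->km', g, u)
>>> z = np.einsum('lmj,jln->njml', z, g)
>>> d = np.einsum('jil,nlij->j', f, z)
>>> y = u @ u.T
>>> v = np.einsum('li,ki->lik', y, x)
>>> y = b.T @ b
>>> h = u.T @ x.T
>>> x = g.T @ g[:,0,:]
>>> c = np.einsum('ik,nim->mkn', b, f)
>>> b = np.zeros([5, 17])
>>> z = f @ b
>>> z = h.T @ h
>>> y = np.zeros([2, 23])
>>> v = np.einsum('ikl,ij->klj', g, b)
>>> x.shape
(11, 2, 11)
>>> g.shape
(5, 2, 11)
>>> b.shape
(5, 17)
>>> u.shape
(7, 2)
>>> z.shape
(11, 11)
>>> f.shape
(2, 3, 5)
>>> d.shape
(2,)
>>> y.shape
(2, 23)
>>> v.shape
(2, 11, 17)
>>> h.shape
(2, 11)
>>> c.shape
(5, 11, 2)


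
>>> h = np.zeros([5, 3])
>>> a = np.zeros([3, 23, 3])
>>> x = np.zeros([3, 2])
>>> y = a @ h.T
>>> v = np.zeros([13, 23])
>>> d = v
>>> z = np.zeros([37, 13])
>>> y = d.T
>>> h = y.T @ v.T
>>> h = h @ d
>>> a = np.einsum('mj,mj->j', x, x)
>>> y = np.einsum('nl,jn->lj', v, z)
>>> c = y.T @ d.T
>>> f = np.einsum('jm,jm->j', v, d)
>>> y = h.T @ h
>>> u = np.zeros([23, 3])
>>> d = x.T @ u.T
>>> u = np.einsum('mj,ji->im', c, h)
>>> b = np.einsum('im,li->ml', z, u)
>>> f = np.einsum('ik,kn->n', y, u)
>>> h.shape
(13, 23)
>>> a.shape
(2,)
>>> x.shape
(3, 2)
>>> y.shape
(23, 23)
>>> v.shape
(13, 23)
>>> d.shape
(2, 23)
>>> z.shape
(37, 13)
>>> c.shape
(37, 13)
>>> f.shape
(37,)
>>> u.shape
(23, 37)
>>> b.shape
(13, 23)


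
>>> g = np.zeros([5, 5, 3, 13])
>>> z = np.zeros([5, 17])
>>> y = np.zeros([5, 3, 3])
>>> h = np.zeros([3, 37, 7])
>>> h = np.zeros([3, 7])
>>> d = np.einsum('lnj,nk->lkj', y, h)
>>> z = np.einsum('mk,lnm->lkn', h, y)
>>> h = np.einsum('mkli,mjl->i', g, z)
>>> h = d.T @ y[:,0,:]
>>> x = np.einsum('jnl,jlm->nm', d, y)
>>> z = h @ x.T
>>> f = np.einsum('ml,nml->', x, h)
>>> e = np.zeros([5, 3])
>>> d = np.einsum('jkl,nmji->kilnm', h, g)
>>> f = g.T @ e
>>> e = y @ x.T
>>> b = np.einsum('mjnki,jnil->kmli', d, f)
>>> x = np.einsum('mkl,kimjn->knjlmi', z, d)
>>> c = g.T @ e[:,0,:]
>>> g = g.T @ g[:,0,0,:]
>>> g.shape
(13, 3, 5, 13)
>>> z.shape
(3, 7, 7)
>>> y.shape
(5, 3, 3)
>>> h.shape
(3, 7, 3)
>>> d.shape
(7, 13, 3, 5, 5)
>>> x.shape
(7, 5, 5, 7, 3, 13)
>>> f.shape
(13, 3, 5, 3)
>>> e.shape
(5, 3, 7)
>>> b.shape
(5, 7, 3, 5)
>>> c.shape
(13, 3, 5, 7)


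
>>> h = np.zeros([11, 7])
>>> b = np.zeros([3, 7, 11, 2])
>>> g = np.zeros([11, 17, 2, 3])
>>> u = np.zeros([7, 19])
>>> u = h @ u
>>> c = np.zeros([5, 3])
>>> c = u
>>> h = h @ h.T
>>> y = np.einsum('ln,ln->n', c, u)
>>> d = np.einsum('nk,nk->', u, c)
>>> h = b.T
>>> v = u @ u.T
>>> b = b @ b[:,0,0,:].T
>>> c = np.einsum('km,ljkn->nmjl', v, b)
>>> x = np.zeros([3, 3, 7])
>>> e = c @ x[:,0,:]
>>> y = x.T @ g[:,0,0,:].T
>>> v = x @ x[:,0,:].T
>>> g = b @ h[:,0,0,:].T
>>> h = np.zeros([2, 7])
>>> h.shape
(2, 7)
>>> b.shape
(3, 7, 11, 3)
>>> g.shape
(3, 7, 11, 2)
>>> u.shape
(11, 19)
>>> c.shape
(3, 11, 7, 3)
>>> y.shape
(7, 3, 11)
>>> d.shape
()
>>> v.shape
(3, 3, 3)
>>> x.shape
(3, 3, 7)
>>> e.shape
(3, 11, 7, 7)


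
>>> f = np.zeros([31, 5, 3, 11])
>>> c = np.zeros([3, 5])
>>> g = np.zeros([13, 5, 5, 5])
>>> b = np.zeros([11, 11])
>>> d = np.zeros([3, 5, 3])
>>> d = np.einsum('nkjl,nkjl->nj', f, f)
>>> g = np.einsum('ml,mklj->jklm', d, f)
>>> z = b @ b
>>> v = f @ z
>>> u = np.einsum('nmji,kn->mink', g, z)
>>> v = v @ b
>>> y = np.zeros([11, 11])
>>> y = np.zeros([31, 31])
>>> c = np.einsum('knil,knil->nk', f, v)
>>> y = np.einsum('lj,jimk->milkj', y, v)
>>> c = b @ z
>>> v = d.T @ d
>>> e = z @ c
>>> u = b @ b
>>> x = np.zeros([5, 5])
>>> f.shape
(31, 5, 3, 11)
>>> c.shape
(11, 11)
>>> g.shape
(11, 5, 3, 31)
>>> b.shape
(11, 11)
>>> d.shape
(31, 3)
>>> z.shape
(11, 11)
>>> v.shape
(3, 3)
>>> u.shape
(11, 11)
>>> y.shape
(3, 5, 31, 11, 31)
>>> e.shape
(11, 11)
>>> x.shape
(5, 5)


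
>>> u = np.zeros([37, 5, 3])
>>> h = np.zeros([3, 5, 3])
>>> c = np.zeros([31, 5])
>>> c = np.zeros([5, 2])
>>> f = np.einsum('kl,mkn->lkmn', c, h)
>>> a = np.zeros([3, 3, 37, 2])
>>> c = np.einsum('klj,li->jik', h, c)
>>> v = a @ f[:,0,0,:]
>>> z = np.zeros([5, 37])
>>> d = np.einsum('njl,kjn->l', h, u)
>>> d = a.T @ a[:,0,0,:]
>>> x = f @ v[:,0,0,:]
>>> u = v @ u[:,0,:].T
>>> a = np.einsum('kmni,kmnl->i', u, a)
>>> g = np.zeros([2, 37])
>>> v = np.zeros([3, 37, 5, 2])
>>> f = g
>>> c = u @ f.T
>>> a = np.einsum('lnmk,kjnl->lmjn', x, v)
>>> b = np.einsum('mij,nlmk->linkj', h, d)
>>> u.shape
(3, 3, 37, 37)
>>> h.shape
(3, 5, 3)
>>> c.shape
(3, 3, 37, 2)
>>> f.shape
(2, 37)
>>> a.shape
(2, 3, 37, 5)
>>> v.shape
(3, 37, 5, 2)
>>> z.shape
(5, 37)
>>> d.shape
(2, 37, 3, 2)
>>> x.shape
(2, 5, 3, 3)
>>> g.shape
(2, 37)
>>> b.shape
(37, 5, 2, 2, 3)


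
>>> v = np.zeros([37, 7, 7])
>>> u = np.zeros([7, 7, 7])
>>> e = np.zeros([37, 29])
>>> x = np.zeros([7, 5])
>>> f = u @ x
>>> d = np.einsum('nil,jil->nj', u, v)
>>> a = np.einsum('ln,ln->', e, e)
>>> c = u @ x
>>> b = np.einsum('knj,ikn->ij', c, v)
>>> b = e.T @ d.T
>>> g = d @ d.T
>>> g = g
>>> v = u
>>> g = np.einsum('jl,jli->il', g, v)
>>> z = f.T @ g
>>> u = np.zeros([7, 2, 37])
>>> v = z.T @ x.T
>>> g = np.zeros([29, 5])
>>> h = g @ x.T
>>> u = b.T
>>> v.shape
(7, 7, 7)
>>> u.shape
(7, 29)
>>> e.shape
(37, 29)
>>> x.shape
(7, 5)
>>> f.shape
(7, 7, 5)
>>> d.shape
(7, 37)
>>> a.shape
()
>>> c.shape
(7, 7, 5)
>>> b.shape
(29, 7)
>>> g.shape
(29, 5)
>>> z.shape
(5, 7, 7)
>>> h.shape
(29, 7)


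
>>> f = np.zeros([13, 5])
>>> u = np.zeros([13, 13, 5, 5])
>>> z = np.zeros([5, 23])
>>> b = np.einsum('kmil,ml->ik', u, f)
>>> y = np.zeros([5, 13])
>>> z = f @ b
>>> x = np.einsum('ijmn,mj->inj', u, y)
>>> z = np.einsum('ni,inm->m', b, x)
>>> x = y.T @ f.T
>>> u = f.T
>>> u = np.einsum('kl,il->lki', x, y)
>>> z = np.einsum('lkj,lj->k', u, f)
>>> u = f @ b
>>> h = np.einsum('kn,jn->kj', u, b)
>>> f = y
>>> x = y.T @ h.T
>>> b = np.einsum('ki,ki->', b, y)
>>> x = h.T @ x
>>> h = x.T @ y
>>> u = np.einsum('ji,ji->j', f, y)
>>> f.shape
(5, 13)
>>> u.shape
(5,)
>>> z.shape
(13,)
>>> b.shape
()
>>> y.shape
(5, 13)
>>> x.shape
(5, 13)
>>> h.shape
(13, 13)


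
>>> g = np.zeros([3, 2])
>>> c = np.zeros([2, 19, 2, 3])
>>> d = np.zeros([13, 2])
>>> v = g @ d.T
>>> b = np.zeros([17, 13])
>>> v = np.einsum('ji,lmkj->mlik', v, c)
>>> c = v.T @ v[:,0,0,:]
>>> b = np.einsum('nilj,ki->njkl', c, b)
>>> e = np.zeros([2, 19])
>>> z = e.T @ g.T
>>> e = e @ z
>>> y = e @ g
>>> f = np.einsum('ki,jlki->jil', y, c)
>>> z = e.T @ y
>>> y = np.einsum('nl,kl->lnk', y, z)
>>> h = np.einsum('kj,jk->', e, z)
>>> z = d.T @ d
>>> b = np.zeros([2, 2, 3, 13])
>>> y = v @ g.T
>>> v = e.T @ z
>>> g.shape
(3, 2)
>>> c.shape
(2, 13, 2, 2)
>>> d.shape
(13, 2)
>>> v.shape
(3, 2)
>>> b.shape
(2, 2, 3, 13)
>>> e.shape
(2, 3)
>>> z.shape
(2, 2)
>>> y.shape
(19, 2, 13, 3)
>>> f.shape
(2, 2, 13)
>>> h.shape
()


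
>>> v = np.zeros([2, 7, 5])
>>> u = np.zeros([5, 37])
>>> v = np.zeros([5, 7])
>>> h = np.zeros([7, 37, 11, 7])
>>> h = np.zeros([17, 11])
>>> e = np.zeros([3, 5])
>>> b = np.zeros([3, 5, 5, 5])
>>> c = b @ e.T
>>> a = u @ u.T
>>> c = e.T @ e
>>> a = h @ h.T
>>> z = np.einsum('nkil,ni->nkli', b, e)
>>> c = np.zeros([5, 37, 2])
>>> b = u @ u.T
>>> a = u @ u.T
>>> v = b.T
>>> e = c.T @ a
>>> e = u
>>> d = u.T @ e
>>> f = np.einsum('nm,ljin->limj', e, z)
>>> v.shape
(5, 5)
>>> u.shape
(5, 37)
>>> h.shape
(17, 11)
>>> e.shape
(5, 37)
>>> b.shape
(5, 5)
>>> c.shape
(5, 37, 2)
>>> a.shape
(5, 5)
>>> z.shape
(3, 5, 5, 5)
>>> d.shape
(37, 37)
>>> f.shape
(3, 5, 37, 5)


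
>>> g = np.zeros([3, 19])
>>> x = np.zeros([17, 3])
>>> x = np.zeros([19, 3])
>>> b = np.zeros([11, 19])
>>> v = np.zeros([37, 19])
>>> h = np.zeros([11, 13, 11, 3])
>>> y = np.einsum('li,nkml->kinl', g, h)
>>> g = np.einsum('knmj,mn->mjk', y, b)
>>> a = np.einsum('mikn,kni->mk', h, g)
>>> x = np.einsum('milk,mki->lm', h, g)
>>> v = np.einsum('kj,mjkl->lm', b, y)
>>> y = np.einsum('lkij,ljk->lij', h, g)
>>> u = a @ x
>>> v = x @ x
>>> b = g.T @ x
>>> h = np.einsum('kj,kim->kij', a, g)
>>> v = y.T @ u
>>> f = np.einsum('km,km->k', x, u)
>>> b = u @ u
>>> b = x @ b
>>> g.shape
(11, 3, 13)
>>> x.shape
(11, 11)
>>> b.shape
(11, 11)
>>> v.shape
(3, 11, 11)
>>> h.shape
(11, 3, 11)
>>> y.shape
(11, 11, 3)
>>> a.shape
(11, 11)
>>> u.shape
(11, 11)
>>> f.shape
(11,)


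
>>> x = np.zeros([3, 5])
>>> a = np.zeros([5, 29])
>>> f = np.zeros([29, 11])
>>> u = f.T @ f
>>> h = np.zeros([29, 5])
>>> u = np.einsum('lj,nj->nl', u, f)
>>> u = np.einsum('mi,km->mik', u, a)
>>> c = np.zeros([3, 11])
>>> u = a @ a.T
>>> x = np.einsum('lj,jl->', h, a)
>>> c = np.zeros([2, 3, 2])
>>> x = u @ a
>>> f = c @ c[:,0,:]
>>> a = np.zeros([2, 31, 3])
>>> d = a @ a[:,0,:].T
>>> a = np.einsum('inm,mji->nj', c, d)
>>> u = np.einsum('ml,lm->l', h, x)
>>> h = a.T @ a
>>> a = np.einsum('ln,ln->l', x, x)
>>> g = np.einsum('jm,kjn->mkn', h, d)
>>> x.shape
(5, 29)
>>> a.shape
(5,)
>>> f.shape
(2, 3, 2)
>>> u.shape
(5,)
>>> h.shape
(31, 31)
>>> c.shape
(2, 3, 2)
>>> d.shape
(2, 31, 2)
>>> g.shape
(31, 2, 2)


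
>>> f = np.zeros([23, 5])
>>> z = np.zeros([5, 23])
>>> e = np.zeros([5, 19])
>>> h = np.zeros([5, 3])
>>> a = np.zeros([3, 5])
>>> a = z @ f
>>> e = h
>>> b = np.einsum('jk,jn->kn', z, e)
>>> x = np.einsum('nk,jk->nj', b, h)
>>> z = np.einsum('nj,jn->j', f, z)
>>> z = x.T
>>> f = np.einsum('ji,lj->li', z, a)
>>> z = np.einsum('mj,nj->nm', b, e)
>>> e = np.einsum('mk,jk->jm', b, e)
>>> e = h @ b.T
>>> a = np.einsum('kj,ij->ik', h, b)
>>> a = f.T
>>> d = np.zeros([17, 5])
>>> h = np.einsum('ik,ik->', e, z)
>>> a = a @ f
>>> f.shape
(5, 23)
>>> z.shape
(5, 23)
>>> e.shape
(5, 23)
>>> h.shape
()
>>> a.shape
(23, 23)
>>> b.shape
(23, 3)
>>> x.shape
(23, 5)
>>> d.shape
(17, 5)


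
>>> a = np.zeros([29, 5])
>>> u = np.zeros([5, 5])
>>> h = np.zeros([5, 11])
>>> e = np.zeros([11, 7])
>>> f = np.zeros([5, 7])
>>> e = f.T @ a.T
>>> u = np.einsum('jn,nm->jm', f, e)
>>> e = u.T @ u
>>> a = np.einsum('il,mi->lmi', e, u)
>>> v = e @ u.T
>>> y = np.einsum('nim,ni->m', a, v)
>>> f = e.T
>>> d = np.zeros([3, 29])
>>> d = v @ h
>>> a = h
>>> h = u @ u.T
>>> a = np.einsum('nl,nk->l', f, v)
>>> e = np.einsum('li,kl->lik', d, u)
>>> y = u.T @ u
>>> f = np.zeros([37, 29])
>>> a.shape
(29,)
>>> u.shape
(5, 29)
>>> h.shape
(5, 5)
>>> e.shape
(29, 11, 5)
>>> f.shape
(37, 29)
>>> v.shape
(29, 5)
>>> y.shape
(29, 29)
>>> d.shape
(29, 11)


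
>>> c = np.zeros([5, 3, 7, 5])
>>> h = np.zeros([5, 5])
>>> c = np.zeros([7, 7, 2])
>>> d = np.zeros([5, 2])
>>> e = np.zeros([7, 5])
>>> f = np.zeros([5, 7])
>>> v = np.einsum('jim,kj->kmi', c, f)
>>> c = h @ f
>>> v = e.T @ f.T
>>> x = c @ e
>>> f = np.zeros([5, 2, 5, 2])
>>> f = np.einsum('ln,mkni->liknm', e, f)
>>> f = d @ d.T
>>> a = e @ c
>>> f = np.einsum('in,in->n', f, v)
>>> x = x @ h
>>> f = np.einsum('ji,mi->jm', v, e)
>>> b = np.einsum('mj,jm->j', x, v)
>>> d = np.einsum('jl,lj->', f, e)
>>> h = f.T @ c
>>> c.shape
(5, 7)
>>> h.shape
(7, 7)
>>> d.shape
()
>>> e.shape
(7, 5)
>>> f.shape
(5, 7)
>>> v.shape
(5, 5)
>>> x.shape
(5, 5)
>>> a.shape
(7, 7)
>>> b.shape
(5,)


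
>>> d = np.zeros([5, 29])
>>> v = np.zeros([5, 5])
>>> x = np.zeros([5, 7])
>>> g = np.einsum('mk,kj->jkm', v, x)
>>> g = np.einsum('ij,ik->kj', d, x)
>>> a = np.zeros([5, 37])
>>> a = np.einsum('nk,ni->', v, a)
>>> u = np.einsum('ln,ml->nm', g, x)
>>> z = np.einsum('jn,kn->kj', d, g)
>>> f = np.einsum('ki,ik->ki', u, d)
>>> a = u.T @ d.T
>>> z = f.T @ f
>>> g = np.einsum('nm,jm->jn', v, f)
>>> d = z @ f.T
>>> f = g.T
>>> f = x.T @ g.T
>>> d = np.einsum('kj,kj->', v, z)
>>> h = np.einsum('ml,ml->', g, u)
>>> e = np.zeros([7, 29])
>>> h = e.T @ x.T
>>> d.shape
()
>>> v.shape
(5, 5)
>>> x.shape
(5, 7)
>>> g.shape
(29, 5)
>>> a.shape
(5, 5)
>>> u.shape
(29, 5)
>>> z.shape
(5, 5)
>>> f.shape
(7, 29)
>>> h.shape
(29, 5)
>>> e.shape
(7, 29)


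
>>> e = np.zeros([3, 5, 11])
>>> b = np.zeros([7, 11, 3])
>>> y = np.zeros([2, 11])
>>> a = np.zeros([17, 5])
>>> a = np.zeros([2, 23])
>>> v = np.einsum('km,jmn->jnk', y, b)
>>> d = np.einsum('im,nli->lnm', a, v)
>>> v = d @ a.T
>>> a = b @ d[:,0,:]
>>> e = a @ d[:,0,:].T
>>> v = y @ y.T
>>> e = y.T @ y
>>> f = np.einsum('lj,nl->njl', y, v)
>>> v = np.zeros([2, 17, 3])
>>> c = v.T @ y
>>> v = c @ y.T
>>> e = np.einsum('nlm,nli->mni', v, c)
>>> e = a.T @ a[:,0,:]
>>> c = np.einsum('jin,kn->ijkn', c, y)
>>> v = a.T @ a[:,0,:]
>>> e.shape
(23, 11, 23)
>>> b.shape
(7, 11, 3)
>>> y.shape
(2, 11)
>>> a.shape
(7, 11, 23)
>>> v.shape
(23, 11, 23)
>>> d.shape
(3, 7, 23)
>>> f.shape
(2, 11, 2)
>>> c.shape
(17, 3, 2, 11)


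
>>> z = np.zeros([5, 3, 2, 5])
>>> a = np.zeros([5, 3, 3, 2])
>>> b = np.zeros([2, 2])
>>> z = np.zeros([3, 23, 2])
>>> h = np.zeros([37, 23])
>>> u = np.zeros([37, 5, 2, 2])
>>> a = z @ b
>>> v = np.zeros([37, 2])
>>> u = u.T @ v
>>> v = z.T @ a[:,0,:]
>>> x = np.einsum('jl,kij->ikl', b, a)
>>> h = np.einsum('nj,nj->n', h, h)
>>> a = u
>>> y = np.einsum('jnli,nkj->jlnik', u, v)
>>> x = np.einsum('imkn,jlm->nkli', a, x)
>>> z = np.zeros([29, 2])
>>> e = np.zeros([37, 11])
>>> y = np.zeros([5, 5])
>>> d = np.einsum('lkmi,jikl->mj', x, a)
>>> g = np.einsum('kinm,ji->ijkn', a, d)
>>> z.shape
(29, 2)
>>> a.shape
(2, 2, 5, 2)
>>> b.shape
(2, 2)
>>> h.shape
(37,)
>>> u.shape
(2, 2, 5, 2)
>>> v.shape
(2, 23, 2)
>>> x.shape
(2, 5, 3, 2)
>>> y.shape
(5, 5)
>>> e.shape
(37, 11)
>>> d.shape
(3, 2)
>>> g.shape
(2, 3, 2, 5)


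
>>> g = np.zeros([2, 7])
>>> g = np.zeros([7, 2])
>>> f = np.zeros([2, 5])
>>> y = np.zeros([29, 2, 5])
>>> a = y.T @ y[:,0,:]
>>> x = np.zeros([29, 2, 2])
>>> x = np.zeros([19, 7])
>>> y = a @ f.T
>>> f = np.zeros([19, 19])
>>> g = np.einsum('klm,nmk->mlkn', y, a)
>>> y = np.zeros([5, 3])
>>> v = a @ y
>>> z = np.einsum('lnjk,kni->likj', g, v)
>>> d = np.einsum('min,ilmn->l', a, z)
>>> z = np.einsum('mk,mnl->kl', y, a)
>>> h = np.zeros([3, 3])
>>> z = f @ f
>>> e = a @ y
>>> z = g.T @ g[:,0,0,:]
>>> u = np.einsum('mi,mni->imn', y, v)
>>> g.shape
(2, 2, 5, 5)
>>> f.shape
(19, 19)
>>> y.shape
(5, 3)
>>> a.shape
(5, 2, 5)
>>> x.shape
(19, 7)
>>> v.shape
(5, 2, 3)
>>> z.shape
(5, 5, 2, 5)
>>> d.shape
(3,)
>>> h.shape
(3, 3)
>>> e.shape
(5, 2, 3)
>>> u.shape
(3, 5, 2)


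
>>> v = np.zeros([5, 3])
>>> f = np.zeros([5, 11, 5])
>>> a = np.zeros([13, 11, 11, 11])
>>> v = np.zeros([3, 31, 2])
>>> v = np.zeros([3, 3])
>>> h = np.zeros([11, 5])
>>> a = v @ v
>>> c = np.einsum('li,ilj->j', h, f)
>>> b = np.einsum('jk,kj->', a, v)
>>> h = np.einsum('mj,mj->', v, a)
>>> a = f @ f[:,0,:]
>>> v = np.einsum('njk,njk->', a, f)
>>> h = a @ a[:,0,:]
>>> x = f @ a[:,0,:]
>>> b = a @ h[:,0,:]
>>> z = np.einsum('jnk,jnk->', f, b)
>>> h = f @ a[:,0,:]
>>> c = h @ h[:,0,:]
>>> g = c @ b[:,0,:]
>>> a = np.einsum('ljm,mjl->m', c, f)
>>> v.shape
()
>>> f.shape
(5, 11, 5)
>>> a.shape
(5,)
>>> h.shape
(5, 11, 5)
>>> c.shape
(5, 11, 5)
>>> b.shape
(5, 11, 5)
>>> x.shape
(5, 11, 5)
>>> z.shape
()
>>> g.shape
(5, 11, 5)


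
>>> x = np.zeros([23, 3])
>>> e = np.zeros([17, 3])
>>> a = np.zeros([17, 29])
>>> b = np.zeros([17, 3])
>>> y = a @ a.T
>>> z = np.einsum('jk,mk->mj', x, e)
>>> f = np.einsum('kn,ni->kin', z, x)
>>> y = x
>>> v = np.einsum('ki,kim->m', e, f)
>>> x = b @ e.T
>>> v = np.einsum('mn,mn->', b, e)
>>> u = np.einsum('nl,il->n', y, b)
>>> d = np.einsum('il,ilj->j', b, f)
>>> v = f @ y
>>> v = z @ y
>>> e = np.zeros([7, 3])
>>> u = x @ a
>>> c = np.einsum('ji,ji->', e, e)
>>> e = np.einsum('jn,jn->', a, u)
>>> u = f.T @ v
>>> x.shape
(17, 17)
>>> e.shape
()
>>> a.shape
(17, 29)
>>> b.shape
(17, 3)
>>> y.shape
(23, 3)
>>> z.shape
(17, 23)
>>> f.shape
(17, 3, 23)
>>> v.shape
(17, 3)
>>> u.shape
(23, 3, 3)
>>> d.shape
(23,)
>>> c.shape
()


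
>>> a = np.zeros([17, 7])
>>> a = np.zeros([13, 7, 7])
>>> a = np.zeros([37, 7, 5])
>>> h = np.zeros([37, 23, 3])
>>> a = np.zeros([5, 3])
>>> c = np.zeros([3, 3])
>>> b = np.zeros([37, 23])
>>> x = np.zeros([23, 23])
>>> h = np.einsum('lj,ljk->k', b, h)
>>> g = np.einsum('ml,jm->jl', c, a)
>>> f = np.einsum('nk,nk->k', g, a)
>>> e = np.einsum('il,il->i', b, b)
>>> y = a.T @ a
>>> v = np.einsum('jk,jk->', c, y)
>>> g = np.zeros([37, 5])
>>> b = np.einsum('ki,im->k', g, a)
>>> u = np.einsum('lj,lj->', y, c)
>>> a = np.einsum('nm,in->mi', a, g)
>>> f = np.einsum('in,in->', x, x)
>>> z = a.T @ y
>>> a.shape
(3, 37)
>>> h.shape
(3,)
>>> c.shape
(3, 3)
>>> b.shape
(37,)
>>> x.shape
(23, 23)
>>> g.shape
(37, 5)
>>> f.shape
()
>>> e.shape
(37,)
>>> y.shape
(3, 3)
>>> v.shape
()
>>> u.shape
()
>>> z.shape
(37, 3)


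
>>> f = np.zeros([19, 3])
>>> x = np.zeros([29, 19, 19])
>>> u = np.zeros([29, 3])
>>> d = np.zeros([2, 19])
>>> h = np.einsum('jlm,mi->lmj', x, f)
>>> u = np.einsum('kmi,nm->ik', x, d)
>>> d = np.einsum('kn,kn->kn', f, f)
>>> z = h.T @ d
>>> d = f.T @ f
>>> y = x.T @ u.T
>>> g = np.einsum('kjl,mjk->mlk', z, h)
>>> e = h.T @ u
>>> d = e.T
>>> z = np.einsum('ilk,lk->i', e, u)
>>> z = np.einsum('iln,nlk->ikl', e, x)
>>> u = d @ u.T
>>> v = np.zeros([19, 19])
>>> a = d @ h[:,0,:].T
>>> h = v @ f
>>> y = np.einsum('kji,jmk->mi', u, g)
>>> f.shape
(19, 3)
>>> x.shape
(29, 19, 19)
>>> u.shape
(29, 19, 19)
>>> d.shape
(29, 19, 29)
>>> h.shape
(19, 3)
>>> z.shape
(29, 19, 19)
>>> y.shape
(3, 19)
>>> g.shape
(19, 3, 29)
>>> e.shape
(29, 19, 29)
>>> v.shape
(19, 19)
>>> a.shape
(29, 19, 19)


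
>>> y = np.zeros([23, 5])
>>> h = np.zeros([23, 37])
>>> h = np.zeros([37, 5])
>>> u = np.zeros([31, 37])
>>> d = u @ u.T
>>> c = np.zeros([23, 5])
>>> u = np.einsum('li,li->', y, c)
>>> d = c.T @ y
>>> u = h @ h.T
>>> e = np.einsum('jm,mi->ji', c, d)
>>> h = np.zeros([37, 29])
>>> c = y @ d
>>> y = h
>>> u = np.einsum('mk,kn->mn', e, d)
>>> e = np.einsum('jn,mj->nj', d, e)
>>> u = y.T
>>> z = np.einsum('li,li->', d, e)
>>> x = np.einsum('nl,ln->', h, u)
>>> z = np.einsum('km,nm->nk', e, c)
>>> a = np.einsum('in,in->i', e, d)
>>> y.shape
(37, 29)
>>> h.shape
(37, 29)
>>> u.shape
(29, 37)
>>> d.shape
(5, 5)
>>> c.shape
(23, 5)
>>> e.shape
(5, 5)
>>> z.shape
(23, 5)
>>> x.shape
()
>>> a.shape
(5,)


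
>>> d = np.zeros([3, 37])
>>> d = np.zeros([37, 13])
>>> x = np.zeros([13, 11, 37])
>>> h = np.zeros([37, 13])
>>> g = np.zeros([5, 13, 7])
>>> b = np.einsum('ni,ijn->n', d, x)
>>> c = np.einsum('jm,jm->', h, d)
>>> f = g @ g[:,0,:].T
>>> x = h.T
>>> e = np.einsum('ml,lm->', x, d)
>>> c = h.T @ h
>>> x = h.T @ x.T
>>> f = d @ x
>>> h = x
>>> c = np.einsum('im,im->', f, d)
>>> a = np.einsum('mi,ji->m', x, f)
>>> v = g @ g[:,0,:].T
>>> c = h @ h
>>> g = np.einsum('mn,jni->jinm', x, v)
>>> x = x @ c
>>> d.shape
(37, 13)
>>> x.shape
(13, 13)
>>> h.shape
(13, 13)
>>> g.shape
(5, 5, 13, 13)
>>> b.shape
(37,)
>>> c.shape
(13, 13)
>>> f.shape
(37, 13)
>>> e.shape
()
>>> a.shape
(13,)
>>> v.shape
(5, 13, 5)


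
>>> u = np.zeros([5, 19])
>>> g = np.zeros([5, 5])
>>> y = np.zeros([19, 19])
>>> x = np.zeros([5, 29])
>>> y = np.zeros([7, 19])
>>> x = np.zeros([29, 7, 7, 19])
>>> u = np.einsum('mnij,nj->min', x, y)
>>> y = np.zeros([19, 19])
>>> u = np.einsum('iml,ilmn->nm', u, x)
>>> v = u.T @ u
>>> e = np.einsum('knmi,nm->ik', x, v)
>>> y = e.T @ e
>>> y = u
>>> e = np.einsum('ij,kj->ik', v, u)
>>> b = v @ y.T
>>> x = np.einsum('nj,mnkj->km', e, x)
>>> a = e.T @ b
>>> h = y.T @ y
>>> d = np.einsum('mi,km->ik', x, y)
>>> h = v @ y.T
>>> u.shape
(19, 7)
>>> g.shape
(5, 5)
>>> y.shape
(19, 7)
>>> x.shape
(7, 29)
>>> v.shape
(7, 7)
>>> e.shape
(7, 19)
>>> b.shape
(7, 19)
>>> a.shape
(19, 19)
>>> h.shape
(7, 19)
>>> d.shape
(29, 19)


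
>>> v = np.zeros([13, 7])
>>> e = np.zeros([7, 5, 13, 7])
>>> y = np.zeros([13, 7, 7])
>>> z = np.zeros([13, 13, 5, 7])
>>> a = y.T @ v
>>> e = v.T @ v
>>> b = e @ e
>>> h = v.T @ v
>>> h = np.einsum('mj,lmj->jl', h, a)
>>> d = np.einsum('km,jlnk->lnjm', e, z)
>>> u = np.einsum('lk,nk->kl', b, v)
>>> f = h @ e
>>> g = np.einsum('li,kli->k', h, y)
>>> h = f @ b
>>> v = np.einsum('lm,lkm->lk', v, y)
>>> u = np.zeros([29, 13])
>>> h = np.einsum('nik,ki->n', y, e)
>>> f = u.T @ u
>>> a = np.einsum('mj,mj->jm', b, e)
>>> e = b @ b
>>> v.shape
(13, 7)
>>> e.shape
(7, 7)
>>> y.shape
(13, 7, 7)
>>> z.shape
(13, 13, 5, 7)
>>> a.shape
(7, 7)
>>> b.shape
(7, 7)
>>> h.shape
(13,)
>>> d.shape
(13, 5, 13, 7)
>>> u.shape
(29, 13)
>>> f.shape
(13, 13)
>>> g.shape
(13,)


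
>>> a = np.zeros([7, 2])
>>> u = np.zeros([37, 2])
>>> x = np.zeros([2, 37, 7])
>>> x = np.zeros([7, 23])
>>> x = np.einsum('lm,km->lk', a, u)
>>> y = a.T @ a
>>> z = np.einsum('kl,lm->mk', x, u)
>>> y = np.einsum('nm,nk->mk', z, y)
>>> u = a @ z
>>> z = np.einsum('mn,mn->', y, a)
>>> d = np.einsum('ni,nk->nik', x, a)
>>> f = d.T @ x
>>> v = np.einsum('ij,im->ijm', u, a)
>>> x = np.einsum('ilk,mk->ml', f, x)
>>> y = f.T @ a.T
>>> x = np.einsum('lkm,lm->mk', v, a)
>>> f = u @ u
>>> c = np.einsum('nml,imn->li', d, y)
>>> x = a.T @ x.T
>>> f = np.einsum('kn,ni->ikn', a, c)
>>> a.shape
(7, 2)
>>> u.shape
(7, 7)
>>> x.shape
(2, 2)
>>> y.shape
(37, 37, 7)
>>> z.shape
()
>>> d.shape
(7, 37, 2)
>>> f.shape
(37, 7, 2)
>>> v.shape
(7, 7, 2)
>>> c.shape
(2, 37)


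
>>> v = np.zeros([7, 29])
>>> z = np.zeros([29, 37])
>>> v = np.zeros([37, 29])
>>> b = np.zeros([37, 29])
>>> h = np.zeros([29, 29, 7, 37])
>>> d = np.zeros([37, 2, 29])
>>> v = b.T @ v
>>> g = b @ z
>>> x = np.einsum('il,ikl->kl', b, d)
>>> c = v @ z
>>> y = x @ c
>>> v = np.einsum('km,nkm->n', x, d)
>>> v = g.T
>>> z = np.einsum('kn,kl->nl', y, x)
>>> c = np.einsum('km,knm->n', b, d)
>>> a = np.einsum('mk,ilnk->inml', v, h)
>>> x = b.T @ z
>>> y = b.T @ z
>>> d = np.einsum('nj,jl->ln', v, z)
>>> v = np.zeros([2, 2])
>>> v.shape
(2, 2)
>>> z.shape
(37, 29)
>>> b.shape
(37, 29)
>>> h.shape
(29, 29, 7, 37)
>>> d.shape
(29, 37)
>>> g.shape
(37, 37)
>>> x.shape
(29, 29)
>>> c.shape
(2,)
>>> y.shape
(29, 29)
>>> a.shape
(29, 7, 37, 29)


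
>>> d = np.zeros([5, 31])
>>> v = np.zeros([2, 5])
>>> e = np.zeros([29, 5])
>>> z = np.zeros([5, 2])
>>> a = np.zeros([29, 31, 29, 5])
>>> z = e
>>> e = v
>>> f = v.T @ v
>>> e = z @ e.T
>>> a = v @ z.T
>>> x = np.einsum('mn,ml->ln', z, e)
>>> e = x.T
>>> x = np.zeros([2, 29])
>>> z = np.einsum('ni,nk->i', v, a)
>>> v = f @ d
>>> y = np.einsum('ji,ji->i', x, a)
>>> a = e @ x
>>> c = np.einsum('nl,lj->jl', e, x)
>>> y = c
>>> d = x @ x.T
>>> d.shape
(2, 2)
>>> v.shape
(5, 31)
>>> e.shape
(5, 2)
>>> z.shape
(5,)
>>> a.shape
(5, 29)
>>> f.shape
(5, 5)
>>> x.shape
(2, 29)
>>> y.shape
(29, 2)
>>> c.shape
(29, 2)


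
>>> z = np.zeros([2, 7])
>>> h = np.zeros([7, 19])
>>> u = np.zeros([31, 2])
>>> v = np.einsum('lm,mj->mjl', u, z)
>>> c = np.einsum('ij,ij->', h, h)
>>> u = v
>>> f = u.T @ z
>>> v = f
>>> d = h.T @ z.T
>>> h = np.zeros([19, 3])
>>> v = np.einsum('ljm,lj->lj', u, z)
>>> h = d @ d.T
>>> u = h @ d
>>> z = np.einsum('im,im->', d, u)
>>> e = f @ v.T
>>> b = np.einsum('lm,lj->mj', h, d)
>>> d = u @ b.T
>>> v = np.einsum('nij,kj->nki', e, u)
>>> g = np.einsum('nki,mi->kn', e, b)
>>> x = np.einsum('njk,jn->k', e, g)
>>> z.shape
()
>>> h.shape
(19, 19)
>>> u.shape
(19, 2)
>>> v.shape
(31, 19, 7)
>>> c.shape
()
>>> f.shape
(31, 7, 7)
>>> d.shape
(19, 19)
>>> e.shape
(31, 7, 2)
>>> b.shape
(19, 2)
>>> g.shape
(7, 31)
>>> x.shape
(2,)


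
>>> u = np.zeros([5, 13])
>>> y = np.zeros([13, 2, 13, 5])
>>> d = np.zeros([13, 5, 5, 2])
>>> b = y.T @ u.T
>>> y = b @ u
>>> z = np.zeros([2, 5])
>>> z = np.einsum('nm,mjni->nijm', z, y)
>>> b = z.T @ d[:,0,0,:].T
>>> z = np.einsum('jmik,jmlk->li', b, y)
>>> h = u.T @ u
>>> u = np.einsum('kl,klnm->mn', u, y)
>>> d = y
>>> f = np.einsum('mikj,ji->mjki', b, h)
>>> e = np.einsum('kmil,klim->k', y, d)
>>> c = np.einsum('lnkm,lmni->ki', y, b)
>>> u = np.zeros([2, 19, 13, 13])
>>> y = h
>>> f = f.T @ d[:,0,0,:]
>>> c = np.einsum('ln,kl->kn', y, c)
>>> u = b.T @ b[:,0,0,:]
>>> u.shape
(13, 13, 13, 13)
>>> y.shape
(13, 13)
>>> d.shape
(5, 13, 2, 13)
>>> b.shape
(5, 13, 13, 13)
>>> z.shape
(2, 13)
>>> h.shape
(13, 13)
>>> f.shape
(13, 13, 13, 13)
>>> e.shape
(5,)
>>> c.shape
(2, 13)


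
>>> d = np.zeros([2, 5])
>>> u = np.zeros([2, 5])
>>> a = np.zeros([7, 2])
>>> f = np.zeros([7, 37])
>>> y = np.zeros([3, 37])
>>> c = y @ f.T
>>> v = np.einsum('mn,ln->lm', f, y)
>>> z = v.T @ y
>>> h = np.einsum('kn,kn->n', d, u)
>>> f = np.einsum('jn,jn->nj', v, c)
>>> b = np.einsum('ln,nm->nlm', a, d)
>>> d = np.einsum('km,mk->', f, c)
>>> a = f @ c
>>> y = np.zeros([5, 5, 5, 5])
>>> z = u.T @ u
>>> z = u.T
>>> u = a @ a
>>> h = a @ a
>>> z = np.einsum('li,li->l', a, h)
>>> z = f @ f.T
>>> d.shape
()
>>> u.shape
(7, 7)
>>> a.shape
(7, 7)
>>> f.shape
(7, 3)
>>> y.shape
(5, 5, 5, 5)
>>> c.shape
(3, 7)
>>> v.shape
(3, 7)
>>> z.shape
(7, 7)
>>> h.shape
(7, 7)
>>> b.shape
(2, 7, 5)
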